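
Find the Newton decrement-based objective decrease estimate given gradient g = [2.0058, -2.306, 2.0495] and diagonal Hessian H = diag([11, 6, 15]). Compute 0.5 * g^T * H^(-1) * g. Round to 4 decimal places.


Step 1: H is diagonal, so H^(-1) * g = [0.1823, -0.3843, 0.1366].
Step 2: g^T H^(-1) g = sum_i g_i^2 / H_ii
  = (2.0058)^2/11 + (-2.306)^2/6 + (2.0495)^2/15
  = 0.3657 + 0.8863 + 0.28 = 1.5321
Step 3: Objective decrease = 0.5 * g^T H^(-1) g = 0.766


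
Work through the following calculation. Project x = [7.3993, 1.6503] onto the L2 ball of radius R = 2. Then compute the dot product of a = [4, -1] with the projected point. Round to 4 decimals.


Step 1: Compute ||x|| (intermediates to 6 decimals).
||x|| = sqrt(7.3993^2 + 1.6503^2) = 7.581104
Step 2: Project.
Since ||x|| > R, scale = R/||x|| = 2/7.581104 = 0.263814, proj(x) = scale * x
proj(x) = [1.952039, 0.435372]
Step 3: Dot product.
a^T * proj(x) = 4*1.952039 - 1*0.435372 = 7.3728


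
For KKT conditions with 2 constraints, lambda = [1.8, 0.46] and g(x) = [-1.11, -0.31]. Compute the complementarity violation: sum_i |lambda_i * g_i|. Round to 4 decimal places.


KKT complementary slackness check:
lambda_1 * g_1 = 1.8 * -1.11 = -1.998
lambda_2 * g_2 = 0.46 * -0.31 = -0.1426
Total violation = 1.998 + 0.1426 = 2.1406


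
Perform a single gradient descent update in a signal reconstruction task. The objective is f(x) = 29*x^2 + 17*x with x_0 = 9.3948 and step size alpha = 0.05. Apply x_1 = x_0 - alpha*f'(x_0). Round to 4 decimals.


We compute the gradient at x_0 and apply the update.
f'(x) = 58*x + 17
f'(9.3948) = 58*9.3948 + 17 = 561.8984
x_1 = 9.3948 - 0.05*561.8984 = -18.7001


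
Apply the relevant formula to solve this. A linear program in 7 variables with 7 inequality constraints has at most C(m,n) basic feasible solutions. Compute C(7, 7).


Each vertex corresponds to some choice of n active constraints out of m, so the number of vertices is at most C(m, n) = m! / (n!(m-n)!).
m = 7, n = 7
Numerator: 7 * 6 * 5 * 4 * 3 * 2 * 1
Denominator: 7! = 5040
C(7, 7) = 1


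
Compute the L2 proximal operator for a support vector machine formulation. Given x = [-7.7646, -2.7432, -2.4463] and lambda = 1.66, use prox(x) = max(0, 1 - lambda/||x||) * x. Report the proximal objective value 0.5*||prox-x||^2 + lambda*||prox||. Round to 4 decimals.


Step 1: Compute ||x||.
||x|| = 8.5906
Step 2: Compute scaling factor.
scale = max(0, 1 - 1.66/8.5906) = 0.8068
Step 3: prox(x) = [-6.2642, -2.2131, -1.9736]
||prox(x)|| = 6.9306
Step 4: Proximal objective.
0.5*||prox-x||^2 = 1.3778
lambda*||prox|| = 11.5048
Total = 12.8826


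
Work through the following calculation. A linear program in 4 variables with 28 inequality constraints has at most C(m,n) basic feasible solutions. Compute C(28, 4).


Each vertex corresponds to some choice of n active constraints out of m, so the number of vertices is at most C(m, n) = m! / (n!(m-n)!).
m = 28, n = 4
Numerator: 28 * 27 * 26 * 25
Denominator: 4! = 24
C(28, 4) = 20475


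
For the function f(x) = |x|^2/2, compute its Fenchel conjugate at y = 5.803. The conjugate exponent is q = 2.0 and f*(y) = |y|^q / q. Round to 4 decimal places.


The conjugate exponent q satisfies 1/p + 1/q = 1.
p = 2, so q = 2/(2 - 1) = 2.0
|y|^q = 5.803^2.0 = 33.6748
f*(5.803) = 33.6748 / 2.0 = 16.8374


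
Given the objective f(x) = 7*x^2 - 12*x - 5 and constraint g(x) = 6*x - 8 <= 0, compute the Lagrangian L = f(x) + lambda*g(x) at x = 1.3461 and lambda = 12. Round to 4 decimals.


Step 1: Evaluate f(x).
f(1.3461) = 7*1.3461^2 - 12*1.3461 - 5 = -8.4693
Step 2: Evaluate g(x).
g(1.3461) = 6*1.3461 - 8 = 0.0766
Step 3: Compute Lagrangian.
L = -8.4693 + 12*0.0766 = -7.5501


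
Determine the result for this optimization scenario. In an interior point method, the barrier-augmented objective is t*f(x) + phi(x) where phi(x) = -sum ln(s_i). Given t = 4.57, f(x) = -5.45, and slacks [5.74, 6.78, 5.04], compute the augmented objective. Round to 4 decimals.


Step 1: Compute log-barrier.
ln values: [1.7475, 1.914, 1.6174]
phi = -(1.7475 + 1.914 + 1.6174) = -5.2788
Step 2: Compute augmented objective.
t*f(x) = 4.57*-5.45 = -24.9065
Total = -24.9065 - 5.2788 = -30.1853


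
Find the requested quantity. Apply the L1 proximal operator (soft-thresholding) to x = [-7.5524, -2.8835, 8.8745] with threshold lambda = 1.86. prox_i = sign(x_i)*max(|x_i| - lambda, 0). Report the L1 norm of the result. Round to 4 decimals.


Soft-thresholding with lambda = 1.86:
prox(-7.5524) = sign(-7.5524)*max(|-7.5524| - 1.86, 0) = -5.6924
prox(-2.8835) = sign(-2.8835)*max(|-2.8835| - 1.86, 0) = -1.0235
prox(8.8745) = sign(8.8745)*max(|8.8745| - 1.86, 0) = 7.0145
prox(x) = [-5.6924, -1.0235, 7.0145]
||prox(x)||_1 = 5.6924 + 1.0235 + 7.0145 = 13.7304


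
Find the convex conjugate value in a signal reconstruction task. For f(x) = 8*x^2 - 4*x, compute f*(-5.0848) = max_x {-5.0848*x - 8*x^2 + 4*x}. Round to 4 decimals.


f*(y) = sup_x {y*x - a*x^2 - b*x} = sup_x {(y-b)*x - a*x^2}
FOC: (y - b) - 2a*x = 0 => x* = (y - b)/(2a)
x* = (-5.0848 + 4)/(2*8) = -0.0678
f*(-5.0848) = (y-b)^2/(4a) = (-5.0848 + 4)^2/(4*8)
= 1.1768/32 = 0.0368


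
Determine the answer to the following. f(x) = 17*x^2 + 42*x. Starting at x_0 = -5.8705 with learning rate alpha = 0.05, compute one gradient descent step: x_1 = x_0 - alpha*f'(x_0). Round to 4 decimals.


We compute the gradient at x_0 and apply the update.
f'(x) = 34*x + 42
f'(-5.8705) = 34*-5.8705 + 42 = -157.597
x_1 = -5.8705 - 0.05*-157.597 = 2.0094


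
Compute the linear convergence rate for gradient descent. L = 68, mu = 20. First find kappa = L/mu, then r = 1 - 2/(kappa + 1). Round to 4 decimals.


Step 1: Compute the condition number.
kappa = L/mu = 68/20 = 3.4
Step 2: Compute the convergence rate.
r = 1 - 2/(kappa + 1) = 1 - 2*mu/(L + mu) = (L - mu)/(L + mu) = 48/88 = 0.5455


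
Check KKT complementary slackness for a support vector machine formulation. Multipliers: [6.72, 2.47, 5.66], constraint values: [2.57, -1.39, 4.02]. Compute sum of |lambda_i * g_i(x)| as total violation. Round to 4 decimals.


KKT complementary slackness check:
lambda_1 * g_1 = 6.72 * 2.57 = 17.2704
lambda_2 * g_2 = 2.47 * -1.39 = -3.4333
lambda_3 * g_3 = 5.66 * 4.02 = 22.7532
Total violation = 17.2704 + 3.4333 + 22.7532 = 43.4569


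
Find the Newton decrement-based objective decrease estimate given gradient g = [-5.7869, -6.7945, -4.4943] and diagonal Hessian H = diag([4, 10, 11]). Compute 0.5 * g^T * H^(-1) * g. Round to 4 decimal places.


Step 1: H is diagonal, so H^(-1) * g = [-1.4467, -0.6795, -0.4086].
Step 2: g^T H^(-1) g = sum_i g_i^2 / H_ii
  = (-5.7869)^2/4 + (-6.7945)^2/10 + (-4.4943)^2/11
  = 8.3721 + 4.6165 + 1.8362 = 14.8248
Step 3: Objective decrease = 0.5 * g^T H^(-1) g = 7.4124


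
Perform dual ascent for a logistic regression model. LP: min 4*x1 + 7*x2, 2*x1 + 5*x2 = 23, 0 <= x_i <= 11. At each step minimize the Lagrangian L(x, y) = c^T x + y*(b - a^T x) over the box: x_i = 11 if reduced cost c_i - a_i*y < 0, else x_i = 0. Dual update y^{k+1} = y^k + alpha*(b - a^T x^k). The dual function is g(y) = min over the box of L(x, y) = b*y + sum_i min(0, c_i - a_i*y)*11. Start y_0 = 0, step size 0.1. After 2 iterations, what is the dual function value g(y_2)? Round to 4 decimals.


Dual ascent for LP: min 4*x1 + 7*x2, 2*x1 + 5*x2 = 23, 0 <= x_i <= 11
Step 1: y^k = 0.0, reduced costs: (4.0, 7.0)
  x^k = (0.0, 0.0), subgradient = b - a^T x = 23.0
  y^{k+1} = 0.0 + 0.1*23.0 = 2.3
Step 2: y^k = 2.3, reduced costs: (-0.6, -4.5)
  x^k = (11.0, 11.0), subgradient = b - a^T x = -54.0
  y^{k+1} = 2.3 + 0.1*-54.0 = -3.1
Dual objective at y_2 = -3.1: reduced costs (10.2, 22.5), box minimizer x = (0.0, 0.0)
g(y_2) = b*y + (c1 - a1*y)*x1 + (c2 - a2*y)*x2 = 23*(-3.1) + 10.2*0.0 + 22.5*0.0 = -71.3 + 0.0 + 0.0 = -71.3


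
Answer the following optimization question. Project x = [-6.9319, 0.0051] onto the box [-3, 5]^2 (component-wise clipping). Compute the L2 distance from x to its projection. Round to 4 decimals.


Project each component onto [-3, 5].
clip(-6.9319) = -3.0, clip(0.0051) = 0.0051
Projection = [-3.0, 0.0051]
Squared diffs: [15.4598, 0.0]
Distance = sqrt(15.4598) = 3.9319


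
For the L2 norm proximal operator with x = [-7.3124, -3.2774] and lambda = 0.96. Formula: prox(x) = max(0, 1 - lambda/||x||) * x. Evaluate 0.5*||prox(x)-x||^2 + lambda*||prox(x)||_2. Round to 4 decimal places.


Step 1: Compute ||x||.
||x|| = 8.0133
Step 2: Compute scaling factor.
scale = max(0, 1 - 0.96/8.0133) = 0.8802
Step 3: prox(x) = [-6.4364, -2.8848]
||prox(x)|| = 7.0533
Step 4: Proximal objective.
0.5*||prox-x||^2 = 0.4608
lambda*||prox|| = 6.7712
Total = 7.2319


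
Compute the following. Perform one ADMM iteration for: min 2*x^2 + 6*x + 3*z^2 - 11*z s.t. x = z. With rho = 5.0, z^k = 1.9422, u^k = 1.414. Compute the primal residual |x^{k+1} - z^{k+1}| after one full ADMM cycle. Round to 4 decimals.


ADMM iteration with rho = 5.0, z^k = 1.9422, u^k = 1.414
Step 1: x-update.
Minimize 2*x^2 + 6*x + (5.0/2)*(x - 1.9422 + 1.414)^2
FOC: (2*2 + 5.0)*x = -6 + 5.0*(1.9422 - 1.414)
x^{k+1} = -0.3732
Step 2: z-update.
Minimize 3*z^2 - 11*z + (5.0/2)*(-0.3732 - z + 1.414)^2
FOC: (2*3 + 5.0)*z = 11 + 5.0*(-0.3732 + 1.414)
z^{k+1} = 1.4731
Step 3: u-update.
u^{k+1} = 1.414 - 0.3732 - 1.4731 = -0.4323
Step 4: Primal residual = |-0.3732 - 1.4731| = 1.8463


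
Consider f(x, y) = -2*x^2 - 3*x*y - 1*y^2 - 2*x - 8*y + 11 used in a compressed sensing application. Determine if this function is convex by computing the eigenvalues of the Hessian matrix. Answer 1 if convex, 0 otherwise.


The Hessian of f(x,y) = -2*x^2 - 3*x*y - 1*y^2 - 2*x - 8*y + 11 is:
H = [[-4, -3], [-3, -2]]
Trace = -4 - 2 = -6
Determinant = -4*-2 - (-3)^2 = -1
Discriminant = (-6)^2 - 4*-1 = 40.0
Eigenvalues: lambda_1 = -6.1623, lambda_2 = 0.1623
The function is not convex.

0


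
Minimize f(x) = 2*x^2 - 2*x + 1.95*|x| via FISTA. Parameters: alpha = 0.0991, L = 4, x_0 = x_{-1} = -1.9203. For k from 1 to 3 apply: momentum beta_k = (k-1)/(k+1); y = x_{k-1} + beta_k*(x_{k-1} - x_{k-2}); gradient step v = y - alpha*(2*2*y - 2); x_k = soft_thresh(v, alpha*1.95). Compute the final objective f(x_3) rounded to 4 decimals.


FISTA on f(x) = 2*x^2 - 2*x + 1.95*|x|
L = 4, alpha = 0.0991
Iteration 1: beta = 0.0, y = -1.9203 + 0.0*(-1.9203 + 1.9203) = -1.9203
  grad(y) = -9.6812, v = y - alpha*grad = -0.9609
  prox(v) = soft_thresh(-0.9609, 0.1932) = -0.7676
Iteration 2: beta = 0.3333, y = -0.7676 + 0.3333*(-0.7676 + 1.9203) = -0.3834
  grad(y) = -3.5337, v = y - alpha*grad = -0.0332
  prox(v) = soft_thresh(-0.0332, 0.1932) = 0.0
Iteration 3: beta = 0.5, y = 0.0 + 0.5*(0.0 + 0.7676) = 0.3838
  grad(y) = -0.4647, v = y - alpha*grad = 0.4299
  prox(v) = soft_thresh(0.4299, 0.1932) = 0.2366
f(x_3) = 2*0.2366^2 - 2*0.2366 + 1.95*|0.2366| = 0.1002


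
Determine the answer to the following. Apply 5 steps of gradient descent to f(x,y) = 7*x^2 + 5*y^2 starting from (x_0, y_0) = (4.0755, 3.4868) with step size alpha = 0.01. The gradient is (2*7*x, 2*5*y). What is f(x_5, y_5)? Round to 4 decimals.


Gradient descent on f(x,y) = 7*x^2 + 5*y^2.
Starting point: (4.0755, 3.4868), alpha = 0.01
Step 1: grad_x = 2*7*4.0755 = 57.057, grad_y = 2*5*3.4868 = 34.868
  x_1 = 4.0755 - 0.01*57.057 = 3.5049
  y_1 = 3.4868 - 0.01*34.868 = 3.1381
Step 2: grad_x = 2*7*3.5049 = 49.069, grad_y = 2*5*3.1381 = 31.3812
  x_2 = 3.5049 - 0.01*49.069 = 3.0142
  y_2 = 3.1381 - 0.01*31.3812 = 2.8243
Step 3: grad_x = 2*7*3.0142 = 42.1994, grad_y = 2*5*2.8243 = 28.2431
  x_3 = 3.0142 - 0.01*42.1994 = 2.5922
  y_3 = 2.8243 - 0.01*28.2431 = 2.5419
Step 4: grad_x = 2*7*2.5922 = 36.2914, grad_y = 2*5*2.5419 = 25.4188
  x_4 = 2.5922 - 0.01*36.2914 = 2.2293
  y_4 = 2.5419 - 0.01*25.4188 = 2.2877
Step 5: grad_x = 2*7*2.2293 = 31.2106, grad_y = 2*5*2.2877 = 22.8769
  x_5 = 2.2293 - 0.01*31.2106 = 1.9172
  y_5 = 2.2877 - 0.01*22.8769 = 2.0589
f(1.9172, 2.0589) = 7*1.9172^2 + 5*2.0589^2 = 46.926


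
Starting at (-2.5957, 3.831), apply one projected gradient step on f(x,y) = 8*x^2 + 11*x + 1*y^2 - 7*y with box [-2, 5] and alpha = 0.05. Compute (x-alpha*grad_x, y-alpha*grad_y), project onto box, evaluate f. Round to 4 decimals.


Step 1: Compute gradient at (-2.5957, 3.831).
grad_x = 2*8*-2.5957 + 11 = -30.5312
grad_y = 2*1*3.831 - 7 = 0.662
Step 2: Gradient step.
x_raw = -2.5957 - 0.05*-30.5312 = -1.0691
y_raw = 3.831 - 0.05*0.662 = 3.7979
Step 3: Project onto [-2, 5].
x_proj = clip(-1.0691) = -1.0691
y_proj = clip(3.7979) = 3.7979
Step 4: Evaluate f.
f(-1.0691, 3.7979) = -14.7773


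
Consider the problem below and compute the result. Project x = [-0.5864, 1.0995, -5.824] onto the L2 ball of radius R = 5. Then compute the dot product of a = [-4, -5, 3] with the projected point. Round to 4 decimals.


Step 1: Compute ||x|| (intermediates to 6 decimals).
||x|| = sqrt((-0.5864)^2 + 1.0995^2 + (-5.824)^2) = 5.955816
Step 2: Project.
Since ||x|| > R, scale = R/||x|| = 5/5.955816 = 0.839516, proj(x) = scale * x
proj(x) = [-0.492292, 0.923048, -4.889341]
Step 3: Dot product.
a^T * proj(x) = -4*(-0.492292) - 5*0.923048 + 3*(-4.889341) = -17.3141


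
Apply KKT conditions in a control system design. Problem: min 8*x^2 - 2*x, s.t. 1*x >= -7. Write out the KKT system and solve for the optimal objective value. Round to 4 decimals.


Step 1: Try lambda = 0 (constraint inactive).
Stationarity: 2*8*x - 2 = 0
x* = 2/(2*8) = 0.125
Check constraint: 1*0.125 = 0.125 >= -7 -- satisfied.
Step 2: Compute optimal value.
f(x*) = 8*0.125^2 - 2*0.125 = -0.125


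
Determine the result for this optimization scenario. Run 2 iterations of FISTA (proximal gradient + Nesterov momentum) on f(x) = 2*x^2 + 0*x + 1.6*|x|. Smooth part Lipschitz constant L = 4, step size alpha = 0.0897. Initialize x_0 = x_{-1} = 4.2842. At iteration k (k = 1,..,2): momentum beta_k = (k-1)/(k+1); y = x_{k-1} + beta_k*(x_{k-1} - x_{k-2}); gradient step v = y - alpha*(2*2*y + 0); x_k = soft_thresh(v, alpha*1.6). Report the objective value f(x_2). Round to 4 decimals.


FISTA on f(x) = 2*x^2 + 0*x + 1.6*|x|
L = 4, alpha = 0.0897
Iteration 1: beta = 0.0, y = 4.2842 + 0.0*(4.2842 - 4.2842) = 4.2842
  grad(y) = 17.1368, v = y - alpha*grad = 2.747
  prox(v) = soft_thresh(2.747, 0.1435) = 2.6035
Iteration 2: beta = 0.3333, y = 2.6035 + 0.3333*(2.6035 - 4.2842) = 2.0433
  grad(y) = 8.1731, v = y - alpha*grad = 1.3102
  prox(v) = soft_thresh(1.3102, 0.1435) = 1.1666
f(x_2) = 2*1.1666^2 + 0*1.1666 + 1.6*|1.1666| = 4.5887


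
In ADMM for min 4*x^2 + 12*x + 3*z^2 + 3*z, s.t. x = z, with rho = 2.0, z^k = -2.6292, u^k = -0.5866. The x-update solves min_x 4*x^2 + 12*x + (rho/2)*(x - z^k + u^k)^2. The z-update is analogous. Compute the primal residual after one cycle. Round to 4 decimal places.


ADMM iteration with rho = 2.0, z^k = -2.6292, u^k = -0.5866
Step 1: x-update.
Minimize 4*x^2 + 12*x + (2.0/2)*(x + 2.6292 - 0.5866)^2
FOC: (2*4 + 2.0)*x = -12 + 2.0*(-2.6292 + 0.5866)
x^{k+1} = -1.6085
Step 2: z-update.
Minimize 3*z^2 + 3*z + (2.0/2)*(-1.6085 - z - 0.5866)^2
FOC: (2*3 + 2.0)*z = -3 + 2.0*(-1.6085 - 0.5866)
z^{k+1} = -0.9238
Step 3: u-update.
u^{k+1} = -0.5866 - 1.6085 + 0.9238 = -1.2713
Step 4: Primal residual = |-1.6085 + 0.9238| = 0.6847


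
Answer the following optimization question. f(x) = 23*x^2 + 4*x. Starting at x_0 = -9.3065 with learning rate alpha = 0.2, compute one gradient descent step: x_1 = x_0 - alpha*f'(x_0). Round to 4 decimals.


We compute the gradient at x_0 and apply the update.
f'(x) = 46*x + 4
f'(-9.3065) = 46*-9.3065 + 4 = -424.099
x_1 = -9.3065 - 0.2*-424.099 = 75.5133


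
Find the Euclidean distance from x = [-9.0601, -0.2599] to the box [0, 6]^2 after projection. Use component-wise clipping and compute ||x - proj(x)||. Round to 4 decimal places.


Project each component onto [0, 6].
clip(-9.0601) = 0.0, clip(-0.2599) = 0.0
Projection = [0.0, 0.0]
Squared diffs: [82.0854, 0.0675]
Distance = sqrt(82.1529) = 9.0638


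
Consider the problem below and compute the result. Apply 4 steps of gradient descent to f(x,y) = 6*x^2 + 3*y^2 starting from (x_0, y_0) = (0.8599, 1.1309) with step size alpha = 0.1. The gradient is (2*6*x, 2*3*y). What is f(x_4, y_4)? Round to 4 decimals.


Gradient descent on f(x,y) = 6*x^2 + 3*y^2.
Starting point: (0.8599, 1.1309), alpha = 0.1
Step 1: grad_x = 2*6*0.8599 = 10.3188, grad_y = 2*3*1.1309 = 6.7854
  x_1 = 0.8599 - 0.1*10.3188 = -0.172
  y_1 = 1.1309 - 0.1*6.7854 = 0.4524
Step 2: grad_x = 2*6*-0.172 = -2.0638, grad_y = 2*3*0.4524 = 2.7142
  x_2 = -0.172 - 0.1*-2.0638 = 0.0344
  y_2 = 0.4524 - 0.1*2.7142 = 0.1809
Step 3: grad_x = 2*6*0.0344 = 0.4128, grad_y = 2*3*0.1809 = 1.0857
  x_3 = 0.0344 - 0.1*0.4128 = -0.0069
  y_3 = 0.1809 - 0.1*1.0857 = 0.0724
Step 4: grad_x = 2*6*-0.0069 = -0.0826, grad_y = 2*3*0.0724 = 0.4343
  x_4 = -0.0069 - 0.1*-0.0826 = 0.0014
  y_4 = 0.0724 - 0.1*0.4343 = 0.029
f(0.0014, 0.029) = 6*0.0014^2 + 3*0.029^2 = 0.0025


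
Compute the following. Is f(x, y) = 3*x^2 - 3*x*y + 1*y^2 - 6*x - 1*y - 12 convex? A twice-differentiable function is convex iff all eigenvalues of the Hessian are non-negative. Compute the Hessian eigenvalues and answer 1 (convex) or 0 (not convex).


The Hessian of f(x,y) = 3*x^2 - 3*x*y + 1*y^2 - 6*x - 1*y - 12 is:
H = [[6, -3], [-3, 2]]
Trace = 6 + 2 = 8
Determinant = 6*2 - (-3)^2 = 3
Discriminant = (8)^2 - 4*3 = 52.0
Eigenvalues: lambda_1 = 0.3944, lambda_2 = 7.6056
The function is convex.

1


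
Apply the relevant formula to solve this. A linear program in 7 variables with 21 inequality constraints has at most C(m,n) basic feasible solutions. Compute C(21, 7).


Each vertex corresponds to some choice of n active constraints out of m, so the number of vertices is at most C(m, n) = m! / (n!(m-n)!).
m = 21, n = 7
Numerator: 21 * 20 * 19 * 18 * 17 * 16 * 15
Denominator: 7! = 5040
C(21, 7) = 116280


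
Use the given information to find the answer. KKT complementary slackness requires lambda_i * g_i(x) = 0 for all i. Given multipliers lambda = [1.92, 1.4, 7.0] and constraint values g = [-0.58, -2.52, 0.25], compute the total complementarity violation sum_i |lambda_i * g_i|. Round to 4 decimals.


KKT complementary slackness check:
lambda_1 * g_1 = 1.92 * -0.58 = -1.1136
lambda_2 * g_2 = 1.4 * -2.52 = -3.528
lambda_3 * g_3 = 7.0 * 0.25 = 1.75
Total violation = 1.1136 + 3.528 + 1.75 = 6.3916


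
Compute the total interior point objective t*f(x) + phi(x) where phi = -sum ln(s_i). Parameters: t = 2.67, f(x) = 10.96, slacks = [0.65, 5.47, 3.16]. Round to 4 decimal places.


Step 1: Compute log-barrier.
ln values: [-0.4308, 1.6993, 1.1506]
phi = -(-0.4308 + 1.6993 + 1.1506) = -2.4191
Step 2: Compute augmented objective.
t*f(x) = 2.67*10.96 = 29.2632
Total = 29.2632 - 2.4191 = 26.8441


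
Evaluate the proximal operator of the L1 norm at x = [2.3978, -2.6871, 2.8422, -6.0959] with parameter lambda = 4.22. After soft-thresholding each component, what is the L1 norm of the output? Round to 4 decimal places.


Soft-thresholding with lambda = 4.22:
prox(2.3978) = sign(2.3978)*max(|2.3978| - 4.22, 0) = 0.0
prox(-2.6871) = sign(-2.6871)*max(|-2.6871| - 4.22, 0) = 0.0
prox(2.8422) = sign(2.8422)*max(|2.8422| - 4.22, 0) = 0.0
prox(-6.0959) = sign(-6.0959)*max(|-6.0959| - 4.22, 0) = -1.8759
prox(x) = [0.0, 0.0, 0.0, -1.8759]
||prox(x)||_1 = 0.0 + 0.0 + 0.0 + 1.8759 = 1.8759


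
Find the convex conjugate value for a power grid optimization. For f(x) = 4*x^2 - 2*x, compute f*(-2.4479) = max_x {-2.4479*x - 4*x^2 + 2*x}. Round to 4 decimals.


f*(y) = sup_x {y*x - a*x^2 - b*x} = sup_x {(y-b)*x - a*x^2}
FOC: (y - b) - 2a*x = 0 => x* = (y - b)/(2a)
x* = (-2.4479 + 2)/(2*4) = -0.056
f*(-2.4479) = (y-b)^2/(4a) = (-2.4479 + 2)^2/(4*4)
= 0.2006/16 = 0.0125


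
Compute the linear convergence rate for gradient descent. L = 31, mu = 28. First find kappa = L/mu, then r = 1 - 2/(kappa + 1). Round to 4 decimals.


Step 1: Compute the condition number.
kappa = L/mu = 31/28 = 1.1071
Step 2: Compute the convergence rate.
r = 1 - 2/(kappa + 1) = 1 - 2*mu/(L + mu) = (L - mu)/(L + mu) = 3/59 = 0.0508


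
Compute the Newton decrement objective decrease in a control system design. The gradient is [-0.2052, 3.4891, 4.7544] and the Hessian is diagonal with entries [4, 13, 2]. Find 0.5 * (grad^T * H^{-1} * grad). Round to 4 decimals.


Step 1: H is diagonal, so H^(-1) * g = [-0.0513, 0.2684, 2.3772].
Step 2: g^T H^(-1) g = sum_i g_i^2 / H_ii
  = (-0.2052)^2/4 + (3.4891)^2/13 + (4.7544)^2/2
  = 0.0105 + 0.9364 + 11.3022 = 12.2491
Step 3: Objective decrease = 0.5 * g^T H^(-1) g = 6.1246


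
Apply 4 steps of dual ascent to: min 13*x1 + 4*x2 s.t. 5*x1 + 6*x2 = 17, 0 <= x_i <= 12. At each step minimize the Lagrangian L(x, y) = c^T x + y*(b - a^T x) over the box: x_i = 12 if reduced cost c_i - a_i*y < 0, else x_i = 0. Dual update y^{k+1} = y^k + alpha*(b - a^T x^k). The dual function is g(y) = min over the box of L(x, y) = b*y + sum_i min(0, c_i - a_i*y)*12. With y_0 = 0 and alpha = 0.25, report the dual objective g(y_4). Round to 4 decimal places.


Dual ascent for LP: min 13*x1 + 4*x2, 5*x1 + 6*x2 = 17, 0 <= x_i <= 12
Step 1: y^k = 0.0, reduced costs: (13.0, 4.0)
  x^k = (0.0, 0.0), subgradient = b - a^T x = 17.0
  y^{k+1} = 0.0 + 0.25*17.0 = 4.25
Step 2: y^k = 4.25, reduced costs: (-8.25, -21.5)
  x^k = (12.0, 12.0), subgradient = b - a^T x = -115.0
  y^{k+1} = 4.25 + 0.25*-115.0 = -24.5
Step 3: y^k = -24.5, reduced costs: (135.5, 151.0)
  x^k = (0.0, 0.0), subgradient = b - a^T x = 17.0
  y^{k+1} = -24.5 + 0.25*17.0 = -20.25
Step 4: y^k = -20.25, reduced costs: (114.25, 125.5)
  x^k = (0.0, 0.0), subgradient = b - a^T x = 17.0
  y^{k+1} = -20.25 + 0.25*17.0 = -16.0
Dual objective at y_4 = -16.0: reduced costs (93.0, 100.0), box minimizer x = (0.0, 0.0)
g(y_4) = b*y + (c1 - a1*y)*x1 + (c2 - a2*y)*x2 = 17*(-16.0) + 93.0*0.0 + 100.0*0.0 = -272.0 + 0.0 + 0.0 = -272.0


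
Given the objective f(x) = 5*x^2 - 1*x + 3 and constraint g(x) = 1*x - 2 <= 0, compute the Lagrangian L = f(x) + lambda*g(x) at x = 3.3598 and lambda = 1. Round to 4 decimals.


Step 1: Evaluate f(x).
f(3.3598) = 5*3.3598^2 - 1*3.3598 + 3 = 56.0815
Step 2: Evaluate g(x).
g(3.3598) = 1*3.3598 - 2 = 1.3598
Step 3: Compute Lagrangian.
L = 56.0815 + 1*1.3598 = 57.4413


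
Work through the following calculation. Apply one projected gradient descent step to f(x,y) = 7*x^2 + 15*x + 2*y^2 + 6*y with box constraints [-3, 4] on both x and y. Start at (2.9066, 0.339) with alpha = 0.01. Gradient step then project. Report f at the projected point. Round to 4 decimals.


Step 1: Compute gradient at (2.9066, 0.339).
grad_x = 2*7*2.9066 + 15 = 55.6924
grad_y = 2*2*0.339 + 6 = 7.356
Step 2: Gradient step.
x_raw = 2.9066 - 0.01*55.6924 = 2.3497
y_raw = 0.339 - 0.01*7.356 = 0.2654
Step 3: Project onto [-3, 4].
x_proj = clip(2.3497) = 2.3497
y_proj = clip(0.2654) = 0.2654
Step 4: Evaluate f.
f(2.3497, 0.2654) = 75.6255


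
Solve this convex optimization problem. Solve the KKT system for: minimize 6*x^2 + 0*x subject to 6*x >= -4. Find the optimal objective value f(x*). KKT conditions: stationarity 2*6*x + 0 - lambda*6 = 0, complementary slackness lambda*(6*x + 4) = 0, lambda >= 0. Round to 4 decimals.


Step 1: Try lambda = 0 (constraint inactive).
Stationarity: 2*6*x + 0 = 0
x* = 0/(2*6) = 0.0
Check constraint: 6*0.0 = 0.0 >= -4 -- satisfied.
Step 2: Compute optimal value.
f(x*) = 6*0.0^2 + 0*0.0 = 0.0


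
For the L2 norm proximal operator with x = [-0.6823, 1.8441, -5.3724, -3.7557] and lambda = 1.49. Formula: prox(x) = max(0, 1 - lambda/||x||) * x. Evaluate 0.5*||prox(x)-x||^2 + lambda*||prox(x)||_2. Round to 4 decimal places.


Step 1: Compute ||x||.
||x|| = 6.8436
Step 2: Compute scaling factor.
scale = max(0, 1 - 1.49/6.8436) = 0.7823
Step 3: prox(x) = [-0.5337, 1.4426, -4.2027, -2.938]
||prox(x)|| = 5.3536
Step 4: Proximal objective.
0.5*||prox-x||^2 = 1.1101
lambda*||prox|| = 7.9769
Total = 9.0868


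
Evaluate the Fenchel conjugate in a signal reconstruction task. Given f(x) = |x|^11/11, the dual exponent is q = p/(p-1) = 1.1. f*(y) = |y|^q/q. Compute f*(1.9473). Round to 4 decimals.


The conjugate exponent q satisfies 1/p + 1/q = 1.
p = 11, so q = 11/(11 - 1) = 1.1
|y|^q = 1.9473^1.1 = 2.0815
f*(1.9473) = 2.0815 / 1.1 = 1.8923


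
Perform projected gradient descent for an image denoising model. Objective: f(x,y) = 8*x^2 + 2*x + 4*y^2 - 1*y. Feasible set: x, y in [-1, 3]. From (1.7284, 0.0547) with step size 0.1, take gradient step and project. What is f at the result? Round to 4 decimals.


Step 1: Compute gradient at (1.7284, 0.0547).
grad_x = 2*8*1.7284 + 2 = 29.6544
grad_y = 2*4*0.0547 - 1 = -0.5624
Step 2: Gradient step.
x_raw = 1.7284 - 0.1*29.6544 = -1.237
y_raw = 0.0547 - 0.1*-0.5624 = 0.1109
Step 3: Project onto [-1, 3].
x_proj = clip(-1.237) = -1.0
y_proj = clip(0.1109) = 0.1109
Step 4: Evaluate f.
f(-1.0, 0.1109) = 5.9383


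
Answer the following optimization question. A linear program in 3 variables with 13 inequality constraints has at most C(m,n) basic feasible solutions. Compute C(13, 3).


Each vertex corresponds to some choice of n active constraints out of m, so the number of vertices is at most C(m, n) = m! / (n!(m-n)!).
m = 13, n = 3
Numerator: 13 * 12 * 11
Denominator: 3! = 6
C(13, 3) = 286


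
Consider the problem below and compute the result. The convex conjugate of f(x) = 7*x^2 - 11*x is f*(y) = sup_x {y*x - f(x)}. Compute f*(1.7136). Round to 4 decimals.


f*(y) = sup_x {y*x - a*x^2 - b*x} = sup_x {(y-b)*x - a*x^2}
FOC: (y - b) - 2a*x = 0 => x* = (y - b)/(2a)
x* = (1.7136 + 11)/(2*7) = 0.9081
f*(1.7136) = (y-b)^2/(4a) = (1.7136 + 11)^2/(4*7)
= 161.6356/28 = 5.7727


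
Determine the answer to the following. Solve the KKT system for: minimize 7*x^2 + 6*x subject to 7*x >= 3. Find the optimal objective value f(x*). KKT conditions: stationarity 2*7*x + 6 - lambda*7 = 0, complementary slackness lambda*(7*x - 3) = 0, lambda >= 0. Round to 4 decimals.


Step 1: Try lambda = 0 (constraint inactive).
x_unc = -6/(2*7) = -0.4286
Check: 7*-0.4286 = -3.0002 < 3 -- violated!
Step 2: Constraint must be active: 7*x = 3
x* = 3/7 = 0.4286 (rounded; the exact value 3/7 is used below)
lambda = (2*7*(3/7) + 6)/7 = 1.7143
Step 3: Compute optimal value.
f(x*) = 7*(3/7)^2 + 6*(3/7) = 3.8571


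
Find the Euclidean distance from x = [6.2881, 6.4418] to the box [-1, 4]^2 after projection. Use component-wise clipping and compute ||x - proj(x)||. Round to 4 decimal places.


Project each component onto [-1, 4].
clip(6.2881) = 4.0, clip(6.4418) = 4.0
Projection = [4.0, 4.0]
Squared diffs: [5.2354, 5.9624]
Distance = sqrt(11.1978) = 3.3463


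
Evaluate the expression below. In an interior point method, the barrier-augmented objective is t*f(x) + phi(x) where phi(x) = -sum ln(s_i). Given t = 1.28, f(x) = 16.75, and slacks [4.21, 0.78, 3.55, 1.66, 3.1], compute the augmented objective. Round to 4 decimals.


Step 1: Compute log-barrier.
ln values: [1.4375, -0.2485, 1.2669, 0.5068, 1.1314]
phi = -(1.4375 - 0.2485 + 1.2669 + 0.5068 + 1.1314) = -4.0942
Step 2: Compute augmented objective.
t*f(x) = 1.28*16.75 = 21.44
Total = 21.44 - 4.0942 = 17.3458


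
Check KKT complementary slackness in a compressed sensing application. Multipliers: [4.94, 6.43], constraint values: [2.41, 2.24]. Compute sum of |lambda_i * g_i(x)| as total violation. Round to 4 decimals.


KKT complementary slackness check:
lambda_1 * g_1 = 4.94 * 2.41 = 11.9054
lambda_2 * g_2 = 6.43 * 2.24 = 14.4032
Total violation = 11.9054 + 14.4032 = 26.3086


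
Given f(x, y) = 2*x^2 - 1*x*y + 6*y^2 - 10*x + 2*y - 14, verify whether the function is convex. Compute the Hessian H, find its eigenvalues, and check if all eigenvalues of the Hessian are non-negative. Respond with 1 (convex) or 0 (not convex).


The Hessian of f(x,y) = 2*x^2 - 1*x*y + 6*y^2 - 10*x + 2*y - 14 is:
H = [[4, -1], [-1, 12]]
Trace = 4 + 12 = 16
Determinant = 4*12 - (-1)^2 = 47
Discriminant = (16)^2 - 4*47 = 68.0
Eigenvalues: lambda_1 = 3.8769, lambda_2 = 12.1231
The function is convex.

1


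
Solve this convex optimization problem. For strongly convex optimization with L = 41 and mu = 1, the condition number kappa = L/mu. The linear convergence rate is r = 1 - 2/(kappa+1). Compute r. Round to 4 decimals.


Step 1: Compute the condition number.
kappa = L/mu = 41/1 = 41.0
Step 2: Compute the convergence rate.
r = 1 - 2/(kappa + 1) = 1 - 2*mu/(L + mu) = (L - mu)/(L + mu) = 40/42 = 0.9524


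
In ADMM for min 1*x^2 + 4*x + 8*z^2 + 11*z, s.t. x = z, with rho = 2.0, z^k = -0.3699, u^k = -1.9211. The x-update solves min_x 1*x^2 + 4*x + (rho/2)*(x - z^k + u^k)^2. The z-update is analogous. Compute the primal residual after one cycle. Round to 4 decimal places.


ADMM iteration with rho = 2.0, z^k = -0.3699, u^k = -1.9211
Step 1: x-update.
Minimize 1*x^2 + 4*x + (2.0/2)*(x + 0.3699 - 1.9211)^2
FOC: (2*1 + 2.0)*x = -4 + 2.0*(-0.3699 + 1.9211)
x^{k+1} = -0.2244
Step 2: z-update.
Minimize 8*z^2 + 11*z + (2.0/2)*(-0.2244 - z - 1.9211)^2
FOC: (2*8 + 2.0)*z = -11 + 2.0*(-0.2244 - 1.9211)
z^{k+1} = -0.8495
Step 3: u-update.
u^{k+1} = -1.9211 - 0.2244 + 0.8495 = -1.296
Step 4: Primal residual = |-0.2244 + 0.8495| = 0.6251


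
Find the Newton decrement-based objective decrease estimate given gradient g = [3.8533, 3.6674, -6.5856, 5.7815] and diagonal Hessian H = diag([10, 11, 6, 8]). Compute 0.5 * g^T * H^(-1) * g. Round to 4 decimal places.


Step 1: H is diagonal, so H^(-1) * g = [0.3853, 0.3334, -1.0976, 0.7227].
Step 2: g^T H^(-1) g = sum_i g_i^2 / H_ii
  = (3.8533)^2/10 + (3.6674)^2/11 + (-6.5856)^2/6 + (5.7815)^2/8
  = 1.4848 + 1.2227 + 7.2284 + 4.1782 = 14.1141
Step 3: Objective decrease = 0.5 * g^T H^(-1) g = 7.057


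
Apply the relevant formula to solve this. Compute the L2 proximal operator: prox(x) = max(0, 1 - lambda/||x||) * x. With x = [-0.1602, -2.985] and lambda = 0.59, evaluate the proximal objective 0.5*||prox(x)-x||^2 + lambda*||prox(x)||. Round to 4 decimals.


Step 1: Compute ||x||.
||x|| = 2.9893
Step 2: Compute scaling factor.
scale = max(0, 1 - 0.59/2.9893) = 0.8026
Step 3: prox(x) = [-0.1286, -2.3958]
||prox(x)|| = 2.3993
Step 4: Proximal objective.
0.5*||prox-x||^2 = 0.1741
lambda*||prox|| = 1.4156
Total = 1.5896


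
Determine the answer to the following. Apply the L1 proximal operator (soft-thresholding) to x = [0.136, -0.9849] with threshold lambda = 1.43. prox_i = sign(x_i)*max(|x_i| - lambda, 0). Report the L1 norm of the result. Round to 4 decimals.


Soft-thresholding with lambda = 1.43:
prox(0.136) = sign(0.136)*max(|0.136| - 1.43, 0) = 0.0
prox(-0.9849) = sign(-0.9849)*max(|-0.9849| - 1.43, 0) = 0.0
prox(x) = [0.0, 0.0]
||prox(x)||_1 = 0.0 + 0.0 = 0.0


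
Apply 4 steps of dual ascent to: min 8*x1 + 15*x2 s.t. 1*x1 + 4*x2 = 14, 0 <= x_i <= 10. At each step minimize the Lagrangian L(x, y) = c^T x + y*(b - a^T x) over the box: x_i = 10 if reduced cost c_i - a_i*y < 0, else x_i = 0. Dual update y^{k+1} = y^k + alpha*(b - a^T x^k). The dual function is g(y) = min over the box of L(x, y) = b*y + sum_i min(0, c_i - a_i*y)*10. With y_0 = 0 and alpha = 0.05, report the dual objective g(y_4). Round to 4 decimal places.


Dual ascent for LP: min 8*x1 + 15*x2, 1*x1 + 4*x2 = 14, 0 <= x_i <= 10
Step 1: y^k = 0.0, reduced costs: (8.0, 15.0)
  x^k = (0.0, 0.0), subgradient = b - a^T x = 14.0
  y^{k+1} = 0.0 + 0.05*14.0 = 0.7
Step 2: y^k = 0.7, reduced costs: (7.3, 12.2)
  x^k = (0.0, 0.0), subgradient = b - a^T x = 14.0
  y^{k+1} = 0.7 + 0.05*14.0 = 1.4
Step 3: y^k = 1.4, reduced costs: (6.6, 9.4)
  x^k = (0.0, 0.0), subgradient = b - a^T x = 14.0
  y^{k+1} = 1.4 + 0.05*14.0 = 2.1
Step 4: y^k = 2.1, reduced costs: (5.9, 6.6)
  x^k = (0.0, 0.0), subgradient = b - a^T x = 14.0
  y^{k+1} = 2.1 + 0.05*14.0 = 2.8
Dual objective at y_4 = 2.8: reduced costs (5.2, 3.8), box minimizer x = (0.0, 0.0)
g(y_4) = b*y + (c1 - a1*y)*x1 + (c2 - a2*y)*x2 = 14*2.8 + 5.2*0.0 + 3.8*0.0 = 39.2 + 0.0 + 0.0 = 39.2


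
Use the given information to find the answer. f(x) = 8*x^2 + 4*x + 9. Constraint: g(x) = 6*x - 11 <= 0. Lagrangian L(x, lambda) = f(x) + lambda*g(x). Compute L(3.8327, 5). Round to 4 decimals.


Step 1: Evaluate f(x).
f(3.8327) = 8*3.8327^2 + 4*3.8327 + 9 = 141.8475
Step 2: Evaluate g(x).
g(3.8327) = 6*3.8327 - 11 = 11.9962
Step 3: Compute Lagrangian.
L = 141.8475 + 5*11.9962 = 201.8285


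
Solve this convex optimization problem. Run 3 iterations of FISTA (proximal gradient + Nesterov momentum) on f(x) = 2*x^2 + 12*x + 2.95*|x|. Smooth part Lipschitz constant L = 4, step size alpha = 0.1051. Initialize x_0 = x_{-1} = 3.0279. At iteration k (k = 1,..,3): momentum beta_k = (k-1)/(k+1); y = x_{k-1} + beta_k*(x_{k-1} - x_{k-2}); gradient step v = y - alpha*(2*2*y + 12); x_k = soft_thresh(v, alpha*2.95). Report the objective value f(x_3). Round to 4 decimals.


FISTA on f(x) = 2*x^2 + 12*x + 2.95*|x|
L = 4, alpha = 0.1051
Iteration 1: beta = 0.0, y = 3.0279 + 0.0*(3.0279 - 3.0279) = 3.0279
  grad(y) = 24.1116, v = y - alpha*grad = 0.4938
  prox(v) = soft_thresh(0.4938, 0.31) = 0.1837
Iteration 2: beta = 0.3333, y = 0.1837 + 0.3333*(0.1837 - 3.0279) = -0.7643
  grad(y) = 8.9427, v = y - alpha*grad = -1.7042
  prox(v) = soft_thresh(-1.7042, 0.31) = -1.3942
Iteration 3: beta = 0.5, y = -1.3942 + 0.5*(-1.3942 - 0.1837) = -2.1831
  grad(y) = 3.2676, v = y - alpha*grad = -2.5265
  prox(v) = soft_thresh(-2.5265, 0.31) = -2.2165
f(x_3) = 2*(-2.2165)^2 + 12*(-2.2165) + 2.95*|-2.2165| = -10.2336


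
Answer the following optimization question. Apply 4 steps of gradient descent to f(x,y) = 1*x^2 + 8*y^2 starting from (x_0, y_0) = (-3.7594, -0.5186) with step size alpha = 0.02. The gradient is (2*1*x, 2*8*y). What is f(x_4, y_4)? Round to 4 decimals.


Gradient descent on f(x,y) = 1*x^2 + 8*y^2.
Starting point: (-3.7594, -0.5186), alpha = 0.02
Step 1: grad_x = 2*1*-3.7594 = -7.5188, grad_y = 2*8*-0.5186 = -8.2976
  x_1 = -3.7594 - 0.02*-7.5188 = -3.609
  y_1 = -0.5186 - 0.02*-8.2976 = -0.3526
Step 2: grad_x = 2*1*-3.609 = -7.218, grad_y = 2*8*-0.3526 = -5.6424
  x_2 = -3.609 - 0.02*-7.218 = -3.4647
  y_2 = -0.3526 - 0.02*-5.6424 = -0.2398
Step 3: grad_x = 2*1*-3.4647 = -6.9293, grad_y = 2*8*-0.2398 = -3.8368
  x_3 = -3.4647 - 0.02*-6.9293 = -3.3261
  y_3 = -0.2398 - 0.02*-3.8368 = -0.1631
Step 4: grad_x = 2*1*-3.3261 = -6.6522, grad_y = 2*8*-0.1631 = -2.609
  x_4 = -3.3261 - 0.02*-6.6522 = -3.193
  y_4 = -0.1631 - 0.02*-2.609 = -0.1109
f(-3.193, -0.1109) = 1*(-3.193)^2 + 8*(-0.1109)^2 = 10.2938


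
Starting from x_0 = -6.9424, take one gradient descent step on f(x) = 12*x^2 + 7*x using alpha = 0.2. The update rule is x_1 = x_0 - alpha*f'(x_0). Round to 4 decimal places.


We compute the gradient at x_0 and apply the update.
f'(x) = 24*x + 7
f'(-6.9424) = 24*-6.9424 + 7 = -159.6176
x_1 = -6.9424 - 0.2*-159.6176 = 24.9811


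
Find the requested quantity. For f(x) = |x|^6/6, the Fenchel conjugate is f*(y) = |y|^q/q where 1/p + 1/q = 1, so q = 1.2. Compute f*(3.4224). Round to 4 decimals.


The conjugate exponent q satisfies 1/p + 1/q = 1.
p = 6, so q = 6/(6 - 1) = 1.2
|y|^q = 3.4224^1.2 = 4.3772
f*(3.4224) = 4.3772 / 1.2 = 3.6477


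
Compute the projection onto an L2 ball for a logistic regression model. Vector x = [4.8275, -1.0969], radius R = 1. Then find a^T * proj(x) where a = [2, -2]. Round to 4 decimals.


Step 1: Compute ||x|| (intermediates to 6 decimals).
||x|| = sqrt(4.8275^2 + (-1.0969)^2) = 4.95055
Step 2: Project.
Since ||x|| > R, scale = R/||x|| = 1/4.95055 = 0.201998, proj(x) = scale * x
proj(x) = [0.975145, -0.221572]
Step 3: Dot product.
a^T * proj(x) = 2*0.975145 - 2*(-0.221572) = 2.3934


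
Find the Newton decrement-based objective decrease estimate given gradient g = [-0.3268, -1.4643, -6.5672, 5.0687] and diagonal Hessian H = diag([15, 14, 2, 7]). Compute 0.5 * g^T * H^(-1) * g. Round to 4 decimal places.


Step 1: H is diagonal, so H^(-1) * g = [-0.0218, -0.1046, -3.2836, 0.7241].
Step 2: g^T H^(-1) g = sum_i g_i^2 / H_ii
  = (-0.3268)^2/15 + (-1.4643)^2/14 + (-6.5672)^2/2 + (5.0687)^2/7
  = 0.0071 + 0.1532 + 21.5641 + 3.6702 = 25.3946
Step 3: Objective decrease = 0.5 * g^T H^(-1) g = 12.6973


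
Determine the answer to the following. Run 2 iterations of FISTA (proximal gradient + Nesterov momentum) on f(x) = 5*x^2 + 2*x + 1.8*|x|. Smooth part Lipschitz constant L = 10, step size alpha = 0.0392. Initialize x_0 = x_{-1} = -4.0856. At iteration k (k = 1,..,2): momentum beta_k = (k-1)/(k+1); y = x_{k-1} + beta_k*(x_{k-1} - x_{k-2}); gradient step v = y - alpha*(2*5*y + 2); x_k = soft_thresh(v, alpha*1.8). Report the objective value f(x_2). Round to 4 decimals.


FISTA on f(x) = 5*x^2 + 2*x + 1.8*|x|
L = 10, alpha = 0.0392
Iteration 1: beta = 0.0, y = -4.0856 + 0.0*(-4.0856 + 4.0856) = -4.0856
  grad(y) = -38.856, v = y - alpha*grad = -2.5624
  prox(v) = soft_thresh(-2.5624, 0.0706) = -2.4919
Iteration 2: beta = 0.3333, y = -2.4919 + 0.3333*(-2.4919 + 4.0856) = -1.9606
  grad(y) = -17.6065, v = y - alpha*grad = -1.2705
  prox(v) = soft_thresh(-1.2705, 0.0706) = -1.1999
f(x_2) = 5*(-1.1999)^2 + 2*(-1.1999) + 1.8*|-1.1999| = 6.959


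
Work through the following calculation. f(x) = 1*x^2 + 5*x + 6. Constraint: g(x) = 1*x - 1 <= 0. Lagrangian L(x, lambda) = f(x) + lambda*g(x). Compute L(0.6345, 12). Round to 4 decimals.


Step 1: Evaluate f(x).
f(0.6345) = 1*0.6345^2 + 5*0.6345 + 6 = 9.5751
Step 2: Evaluate g(x).
g(0.6345) = 1*0.6345 - 1 = -0.3655
Step 3: Compute Lagrangian.
L = 9.5751 + 12*-0.3655 = 5.1891


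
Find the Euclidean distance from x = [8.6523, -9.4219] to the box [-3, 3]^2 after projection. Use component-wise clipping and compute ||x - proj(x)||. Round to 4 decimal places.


Project each component onto [-3, 3].
clip(8.6523) = 3.0, clip(-9.4219) = -3.0
Projection = [3.0, -3.0]
Squared diffs: [31.9485, 41.2408]
Distance = sqrt(73.1893) = 8.5551


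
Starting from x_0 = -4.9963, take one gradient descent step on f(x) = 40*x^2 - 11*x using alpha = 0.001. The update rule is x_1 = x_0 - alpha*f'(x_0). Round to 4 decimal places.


We compute the gradient at x_0 and apply the update.
f'(x) = 80*x - 11
f'(-4.9963) = 80*-4.9963 - 11 = -410.704
x_1 = -4.9963 - 0.001*-410.704 = -4.5856


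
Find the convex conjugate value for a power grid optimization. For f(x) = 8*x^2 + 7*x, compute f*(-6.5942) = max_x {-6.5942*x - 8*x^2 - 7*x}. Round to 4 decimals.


f*(y) = sup_x {y*x - a*x^2 - b*x} = sup_x {(y-b)*x - a*x^2}
FOC: (y - b) - 2a*x = 0 => x* = (y - b)/(2a)
x* = (-6.5942 - 7)/(2*8) = -0.8496
f*(-6.5942) = (y-b)^2/(4a) = (-6.5942 - 7)^2/(4*8)
= 184.8023/32 = 5.7751


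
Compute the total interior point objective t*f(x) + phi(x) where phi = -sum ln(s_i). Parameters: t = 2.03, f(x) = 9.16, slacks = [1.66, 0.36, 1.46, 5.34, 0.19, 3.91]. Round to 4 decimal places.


Step 1: Compute log-barrier.
ln values: [0.5068, -1.0217, 0.3784, 1.6752, -1.6607, 1.3635]
phi = -(0.5068 - 1.0217 + 0.3784 + 1.6752 - 1.6607 + 1.3635) = -1.2416
Step 2: Compute augmented objective.
t*f(x) = 2.03*9.16 = 18.5948
Total = 18.5948 - 1.2416 = 17.3532


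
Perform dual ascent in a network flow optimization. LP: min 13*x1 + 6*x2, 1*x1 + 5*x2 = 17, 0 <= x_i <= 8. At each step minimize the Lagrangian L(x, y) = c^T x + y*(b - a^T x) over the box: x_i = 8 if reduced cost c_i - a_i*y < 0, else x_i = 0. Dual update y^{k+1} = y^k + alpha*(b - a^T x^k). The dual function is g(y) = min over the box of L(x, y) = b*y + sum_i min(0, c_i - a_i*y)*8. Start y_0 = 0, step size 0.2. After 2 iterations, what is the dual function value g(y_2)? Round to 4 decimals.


Dual ascent for LP: min 13*x1 + 6*x2, 1*x1 + 5*x2 = 17, 0 <= x_i <= 8
Step 1: y^k = 0.0, reduced costs: (13.0, 6.0)
  x^k = (0.0, 0.0), subgradient = b - a^T x = 17.0
  y^{k+1} = 0.0 + 0.2*17.0 = 3.4
Step 2: y^k = 3.4, reduced costs: (9.6, -11.0)
  x^k = (0.0, 8.0), subgradient = b - a^T x = -23.0
  y^{k+1} = 3.4 + 0.2*-23.0 = -1.2
Dual objective at y_2 = -1.2: reduced costs (14.2, 12.0), box minimizer x = (0.0, 0.0)
g(y_2) = b*y + (c1 - a1*y)*x1 + (c2 - a2*y)*x2 = 17*(-1.2) + 14.2*0.0 + 12.0*0.0 = -20.4 + 0.0 + 0.0 = -20.4


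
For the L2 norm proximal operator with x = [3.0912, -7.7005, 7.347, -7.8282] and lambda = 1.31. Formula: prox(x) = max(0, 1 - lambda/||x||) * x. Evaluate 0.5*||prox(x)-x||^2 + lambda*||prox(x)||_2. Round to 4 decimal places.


Step 1: Compute ||x||.
||x|| = 13.5688
Step 2: Compute scaling factor.
scale = max(0, 1 - 1.31/13.5688) = 0.9035
Step 3: prox(x) = [2.7928, -6.9571, 6.6377, -7.0724]
||prox(x)|| = 12.2588
Step 4: Proximal objective.
0.5*||prox-x||^2 = 0.8581
lambda*||prox|| = 16.059
Total = 16.9171
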